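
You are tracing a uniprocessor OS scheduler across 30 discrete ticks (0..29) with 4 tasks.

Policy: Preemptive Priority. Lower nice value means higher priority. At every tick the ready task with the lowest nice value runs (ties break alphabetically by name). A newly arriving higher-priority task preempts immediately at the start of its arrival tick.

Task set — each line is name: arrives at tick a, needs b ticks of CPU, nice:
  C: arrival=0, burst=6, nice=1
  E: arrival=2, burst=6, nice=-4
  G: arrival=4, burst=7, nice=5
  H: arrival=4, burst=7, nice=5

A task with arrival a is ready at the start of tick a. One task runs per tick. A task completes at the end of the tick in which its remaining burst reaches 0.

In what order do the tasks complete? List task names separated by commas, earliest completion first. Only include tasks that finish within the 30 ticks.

t=0: ready={C} → run C
t=1: ready={C} → run C
t=2: ready={C,E} → run E
t=3: ready={C,E} → run E
t=4: ready={C,E,G,H} → run E
t=5: ready={C,E,G,H} → run E
t=6: ready={C,E,G,H} → run E
t=7: ready={C,E,G,H} → run E
t=8: ready={C,G,H} → run C
t=9: ready={C,G,H} → run C
t=10: ready={C,G,H} → run C
t=11: ready={C,G,H} → run C
t=12: ready={G,H} → run G
t=13: ready={G,H} → run G
t=14: ready={G,H} → run G
t=15: ready={G,H} → run G
t=16: ready={G,H} → run G
t=17: ready={G,H} → run G
t=18: ready={G,H} → run G
t=19: ready={H} → run H
t=20: ready={H} → run H
t=21: ready={H} → run H
t=22: ready={H} → run H
t=23: ready={H} → run H
t=24: ready={H} → run H
t=25: ready={H} → run H
t=26: (idle)
t=27: (idle)
t=28: (idle)
t=29: (idle)

completion order = E, C, G, H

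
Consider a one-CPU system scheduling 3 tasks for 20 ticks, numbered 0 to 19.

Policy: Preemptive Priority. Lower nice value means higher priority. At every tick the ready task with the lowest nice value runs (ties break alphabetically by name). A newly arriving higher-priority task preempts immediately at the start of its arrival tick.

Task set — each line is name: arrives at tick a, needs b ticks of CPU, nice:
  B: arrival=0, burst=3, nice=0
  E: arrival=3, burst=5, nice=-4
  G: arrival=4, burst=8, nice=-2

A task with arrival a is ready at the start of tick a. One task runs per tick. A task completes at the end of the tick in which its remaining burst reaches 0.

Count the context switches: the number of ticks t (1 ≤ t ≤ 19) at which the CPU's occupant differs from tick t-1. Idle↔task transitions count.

context switches = 3

t=0: ready={B} → run B
t=1: ready={B} → run B
t=2: ready={B} → run B
t=3: ready={E} → run E
t=4: ready={E,G} → run E
t=5: ready={E,G} → run E
t=6: ready={E,G} → run E
t=7: ready={E,G} → run E
t=8: ready={G} → run G
t=9: ready={G} → run G
t=10: ready={G} → run G
t=11: ready={G} → run G
t=12: ready={G} → run G
t=13: ready={G} → run G
t=14: ready={G} → run G
t=15: ready={G} → run G
t=16: (idle)
t=17: (idle)
t=18: (idle)
t=19: (idle)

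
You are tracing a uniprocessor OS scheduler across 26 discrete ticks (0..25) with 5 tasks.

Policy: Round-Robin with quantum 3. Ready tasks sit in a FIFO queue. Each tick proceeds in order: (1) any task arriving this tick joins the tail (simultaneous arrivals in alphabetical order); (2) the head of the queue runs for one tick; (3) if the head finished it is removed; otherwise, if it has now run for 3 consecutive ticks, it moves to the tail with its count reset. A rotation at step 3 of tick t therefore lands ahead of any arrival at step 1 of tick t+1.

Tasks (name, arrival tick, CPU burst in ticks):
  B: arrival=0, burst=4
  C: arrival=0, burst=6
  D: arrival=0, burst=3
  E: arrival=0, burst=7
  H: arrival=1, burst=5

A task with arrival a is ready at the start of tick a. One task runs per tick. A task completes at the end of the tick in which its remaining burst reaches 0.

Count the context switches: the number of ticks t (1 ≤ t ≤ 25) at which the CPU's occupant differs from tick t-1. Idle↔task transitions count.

t=0: queue=[B,C,D,E] q_used=0 → run B
t=1: queue=[B,C,D,E,H] q_used=1 → run B
t=2: queue=[B,C,D,E,H] q_used=2 → run B
t=3: queue=[C,D,E,H,B] q_used=0 → run C
t=4: queue=[C,D,E,H,B] q_used=1 → run C
t=5: queue=[C,D,E,H,B] q_used=2 → run C
t=6: queue=[D,E,H,B,C] q_used=0 → run D
t=7: queue=[D,E,H,B,C] q_used=1 → run D
t=8: queue=[D,E,H,B,C] q_used=2 → run D
t=9: queue=[E,H,B,C] q_used=0 → run E
t=10: queue=[E,H,B,C] q_used=1 → run E
t=11: queue=[E,H,B,C] q_used=2 → run E
t=12: queue=[H,B,C,E] q_used=0 → run H
t=13: queue=[H,B,C,E] q_used=1 → run H
t=14: queue=[H,B,C,E] q_used=2 → run H
t=15: queue=[B,C,E,H] q_used=0 → run B
t=16: queue=[C,E,H] q_used=0 → run C
t=17: queue=[C,E,H] q_used=1 → run C
t=18: queue=[C,E,H] q_used=2 → run C
t=19: queue=[E,H] q_used=0 → run E
t=20: queue=[E,H] q_used=1 → run E
t=21: queue=[E,H] q_used=2 → run E
t=22: queue=[H,E] q_used=0 → run H
t=23: queue=[H,E] q_used=1 → run H
t=24: queue=[E] q_used=0 → run E
t=25: (idle)

context switches = 10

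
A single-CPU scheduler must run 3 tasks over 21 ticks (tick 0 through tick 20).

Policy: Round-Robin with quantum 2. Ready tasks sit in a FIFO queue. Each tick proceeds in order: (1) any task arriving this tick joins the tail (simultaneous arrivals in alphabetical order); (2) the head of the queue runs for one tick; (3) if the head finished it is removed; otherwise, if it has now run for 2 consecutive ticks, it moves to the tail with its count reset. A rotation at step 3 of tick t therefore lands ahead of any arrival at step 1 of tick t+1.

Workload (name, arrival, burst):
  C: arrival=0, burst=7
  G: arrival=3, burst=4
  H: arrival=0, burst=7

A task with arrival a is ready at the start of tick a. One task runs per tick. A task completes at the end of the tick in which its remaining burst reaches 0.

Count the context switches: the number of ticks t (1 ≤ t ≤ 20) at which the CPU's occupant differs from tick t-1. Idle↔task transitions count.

t=0: queue=[C,H] q_used=0 → run C
t=1: queue=[C,H] q_used=1 → run C
t=2: queue=[H,C] q_used=0 → run H
t=3: queue=[H,C,G] q_used=1 → run H
t=4: queue=[C,G,H] q_used=0 → run C
t=5: queue=[C,G,H] q_used=1 → run C
t=6: queue=[G,H,C] q_used=0 → run G
t=7: queue=[G,H,C] q_used=1 → run G
t=8: queue=[H,C,G] q_used=0 → run H
t=9: queue=[H,C,G] q_used=1 → run H
t=10: queue=[C,G,H] q_used=0 → run C
t=11: queue=[C,G,H] q_used=1 → run C
t=12: queue=[G,H,C] q_used=0 → run G
t=13: queue=[G,H,C] q_used=1 → run G
t=14: queue=[H,C] q_used=0 → run H
t=15: queue=[H,C] q_used=1 → run H
t=16: queue=[C,H] q_used=0 → run C
t=17: queue=[H] q_used=0 → run H
t=18: (idle)
t=19: (idle)
t=20: (idle)

context switches = 10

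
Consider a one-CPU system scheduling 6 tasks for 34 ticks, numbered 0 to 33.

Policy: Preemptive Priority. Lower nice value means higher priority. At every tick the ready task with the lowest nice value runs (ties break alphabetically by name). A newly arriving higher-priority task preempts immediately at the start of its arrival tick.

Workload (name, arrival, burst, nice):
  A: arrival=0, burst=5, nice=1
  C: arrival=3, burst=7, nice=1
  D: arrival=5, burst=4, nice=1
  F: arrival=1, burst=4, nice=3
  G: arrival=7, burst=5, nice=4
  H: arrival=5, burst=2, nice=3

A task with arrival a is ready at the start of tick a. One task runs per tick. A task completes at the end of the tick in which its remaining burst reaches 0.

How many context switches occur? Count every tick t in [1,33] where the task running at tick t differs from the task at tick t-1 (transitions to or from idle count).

t=0: ready={A} → run A
t=1: ready={A,F} → run A
t=2: ready={A,F} → run A
t=3: ready={A,C,F} → run A
t=4: ready={A,C,F} → run A
t=5: ready={C,D,F,H} → run C
t=6: ready={C,D,F,H} → run C
t=7: ready={C,D,F,G,H} → run C
t=8: ready={C,D,F,G,H} → run C
t=9: ready={C,D,F,G,H} → run C
t=10: ready={C,D,F,G,H} → run C
t=11: ready={C,D,F,G,H} → run C
t=12: ready={D,F,G,H} → run D
t=13: ready={D,F,G,H} → run D
t=14: ready={D,F,G,H} → run D
t=15: ready={D,F,G,H} → run D
t=16: ready={F,G,H} → run F
t=17: ready={F,G,H} → run F
t=18: ready={F,G,H} → run F
t=19: ready={F,G,H} → run F
t=20: ready={G,H} → run H
t=21: ready={G,H} → run H
t=22: ready={G} → run G
t=23: ready={G} → run G
t=24: ready={G} → run G
t=25: ready={G} → run G
t=26: ready={G} → run G
t=27: (idle)
t=28: (idle)
t=29: (idle)
t=30: (idle)
t=31: (idle)
t=32: (idle)
t=33: (idle)

context switches = 6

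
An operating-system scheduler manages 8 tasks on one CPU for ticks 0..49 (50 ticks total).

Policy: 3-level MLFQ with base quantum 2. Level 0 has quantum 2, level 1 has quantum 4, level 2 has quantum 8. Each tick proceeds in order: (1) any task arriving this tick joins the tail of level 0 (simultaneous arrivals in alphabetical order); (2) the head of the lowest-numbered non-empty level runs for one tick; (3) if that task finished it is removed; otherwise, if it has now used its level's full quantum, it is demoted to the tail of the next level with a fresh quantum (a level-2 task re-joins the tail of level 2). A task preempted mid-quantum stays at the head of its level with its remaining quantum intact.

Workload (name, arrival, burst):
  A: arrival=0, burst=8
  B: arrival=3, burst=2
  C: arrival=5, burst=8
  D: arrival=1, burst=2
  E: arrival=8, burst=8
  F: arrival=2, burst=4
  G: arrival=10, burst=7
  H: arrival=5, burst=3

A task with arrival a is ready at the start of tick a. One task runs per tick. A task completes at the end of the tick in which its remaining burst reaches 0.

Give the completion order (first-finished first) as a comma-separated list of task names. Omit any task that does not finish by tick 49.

t=0: L0/L1/L2 = A/-/- → run A
t=1: L0/L1/L2 = AD/-/- → run A
t=2: L0/L1/L2 = DF/A/- → run D
t=3: L0/L1/L2 = DFB/A/- → run D
t=4: L0/L1/L2 = FB/A/- → run F
t=5: L0/L1/L2 = FBCH/A/- → run F
t=6: L0/L1/L2 = BCH/AF/- → run B
t=7: L0/L1/L2 = BCH/AF/- → run B
t=8: L0/L1/L2 = CHE/AF/- → run C
t=9: L0/L1/L2 = CHE/AF/- → run C
t=10: L0/L1/L2 = HEG/AFC/- → run H
t=11: L0/L1/L2 = HEG/AFC/- → run H
t=12: L0/L1/L2 = EG/AFCH/- → run E
t=13: L0/L1/L2 = EG/AFCH/- → run E
t=14: L0/L1/L2 = G/AFCHE/- → run G
t=15: L0/L1/L2 = G/AFCHE/- → run G
t=16: L0/L1/L2 = -/AFCHEG/- → run A
t=17: L0/L1/L2 = -/AFCHEG/- → run A
t=18: L0/L1/L2 = -/AFCHEG/- → run A
t=19: L0/L1/L2 = -/AFCHEG/- → run A
t=20: L0/L1/L2 = -/FCHEG/A → run F
t=21: L0/L1/L2 = -/FCHEG/A → run F
t=22: L0/L1/L2 = -/CHEG/A → run C
t=23: L0/L1/L2 = -/CHEG/A → run C
t=24: L0/L1/L2 = -/CHEG/A → run C
t=25: L0/L1/L2 = -/CHEG/A → run C
t=26: L0/L1/L2 = -/HEG/AC → run H
t=27: L0/L1/L2 = -/EG/AC → run E
t=28: L0/L1/L2 = -/EG/AC → run E
t=29: L0/L1/L2 = -/EG/AC → run E
t=30: L0/L1/L2 = -/EG/AC → run E
t=31: L0/L1/L2 = -/G/ACE → run G
t=32: L0/L1/L2 = -/G/ACE → run G
t=33: L0/L1/L2 = -/G/ACE → run G
t=34: L0/L1/L2 = -/G/ACE → run G
t=35: L0/L1/L2 = -/-/ACEG → run A
t=36: L0/L1/L2 = -/-/ACEG → run A
t=37: L0/L1/L2 = -/-/CEG → run C
t=38: L0/L1/L2 = -/-/CEG → run C
t=39: L0/L1/L2 = -/-/EG → run E
t=40: L0/L1/L2 = -/-/EG → run E
t=41: L0/L1/L2 = -/-/G → run G
t=42: (idle)
t=43: (idle)
t=44: (idle)
t=45: (idle)
t=46: (idle)
t=47: (idle)
t=48: (idle)
t=49: (idle)

completion order = D, B, F, H, A, C, E, G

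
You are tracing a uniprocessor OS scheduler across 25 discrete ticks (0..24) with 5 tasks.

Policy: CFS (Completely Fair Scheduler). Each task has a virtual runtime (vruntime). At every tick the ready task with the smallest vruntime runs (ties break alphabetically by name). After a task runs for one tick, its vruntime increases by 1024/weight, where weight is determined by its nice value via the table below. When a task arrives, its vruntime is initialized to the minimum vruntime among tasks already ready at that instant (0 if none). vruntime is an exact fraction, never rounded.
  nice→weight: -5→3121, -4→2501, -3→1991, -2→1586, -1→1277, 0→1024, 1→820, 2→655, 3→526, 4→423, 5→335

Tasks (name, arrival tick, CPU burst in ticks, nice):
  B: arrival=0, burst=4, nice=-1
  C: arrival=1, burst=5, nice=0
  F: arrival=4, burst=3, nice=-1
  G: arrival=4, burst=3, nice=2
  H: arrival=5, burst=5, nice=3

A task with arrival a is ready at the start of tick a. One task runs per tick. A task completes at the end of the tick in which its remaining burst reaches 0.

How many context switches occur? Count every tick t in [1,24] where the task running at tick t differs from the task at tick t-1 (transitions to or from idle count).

context switches = 16

t=0: vr[B=0] → run B
t=1: vr[B=1024/1277 C=1024/1277] → run B
t=2: vr[B=2048/1277 C=1024/1277] → run C
t=3: vr[B=2048/1277 C=2301/1277] → run B
t=4: vr[B=3072/1277 C=2301/1277 F=2301/1277 G=2301/1277] → run C
t=5: vr[B=3072/1277 C=3578/1277 F=2301/1277 G=2301/1277 H=2301/1277] → run F
t=6: vr[B=3072/1277 C=3578/1277 F=3325/1277 G=2301/1277 H=2301/1277] → run G
t=7: vr[B=3072/1277 C=3578/1277 F=3325/1277 G=2814803/836435 H=2301/1277] → run H
t=8: vr[B=3072/1277 C=3578/1277 F=3325/1277 G=2814803/836435 H=1258987/335851] → run B
t=9: vr[C=3578/1277 F=3325/1277 G=2814803/836435 H=1258987/335851] → run F
t=10: vr[C=3578/1277 F=4349/1277 G=2814803/836435 H=1258987/335851] → run C
t=11: vr[C=4855/1277 F=4349/1277 G=2814803/836435 H=1258987/335851] → run G
t=12: vr[C=4855/1277 F=4349/1277 G=4122451/836435 H=1258987/335851] → run F
t=13: vr[C=4855/1277 G=4122451/836435 H=1258987/335851] → run H
t=14: vr[C=4855/1277 G=4122451/836435 H=1912811/335851] → run C
t=15: vr[C=6132/1277 G=4122451/836435 H=1912811/335851] → run C
t=16: vr[G=4122451/836435 H=1912811/335851] → run G
t=17: vr[H=1912811/335851] → run H
t=18: vr[H=2566635/335851] → run H
t=19: vr[H=3220459/335851] → run H
t=20: (idle)
t=21: (idle)
t=22: (idle)
t=23: (idle)
t=24: (idle)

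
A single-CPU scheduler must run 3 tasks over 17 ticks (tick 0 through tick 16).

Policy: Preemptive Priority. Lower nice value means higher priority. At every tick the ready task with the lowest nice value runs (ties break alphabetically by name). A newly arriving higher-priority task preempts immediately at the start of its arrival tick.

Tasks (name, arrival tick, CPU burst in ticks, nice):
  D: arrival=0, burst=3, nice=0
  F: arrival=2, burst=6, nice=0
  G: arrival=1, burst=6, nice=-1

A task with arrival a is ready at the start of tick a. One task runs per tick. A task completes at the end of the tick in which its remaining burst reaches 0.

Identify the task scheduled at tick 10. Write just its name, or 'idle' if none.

t=0: ready={D} → run D
t=1: ready={D,G} → run G
t=2: ready={D,F,G} → run G
t=3: ready={D,F,G} → run G
t=4: ready={D,F,G} → run G
t=5: ready={D,F,G} → run G
t=6: ready={D,F,G} → run G
t=7: ready={D,F} → run D
t=8: ready={D,F} → run D
t=9: ready={F} → run F
t=10: ready={F} → run F
t=11: ready={F} → run F
t=12: ready={F} → run F
t=13: ready={F} → run F
t=14: ready={F} → run F
t=15: (idle)
t=16: (idle)

running at tick 10 = F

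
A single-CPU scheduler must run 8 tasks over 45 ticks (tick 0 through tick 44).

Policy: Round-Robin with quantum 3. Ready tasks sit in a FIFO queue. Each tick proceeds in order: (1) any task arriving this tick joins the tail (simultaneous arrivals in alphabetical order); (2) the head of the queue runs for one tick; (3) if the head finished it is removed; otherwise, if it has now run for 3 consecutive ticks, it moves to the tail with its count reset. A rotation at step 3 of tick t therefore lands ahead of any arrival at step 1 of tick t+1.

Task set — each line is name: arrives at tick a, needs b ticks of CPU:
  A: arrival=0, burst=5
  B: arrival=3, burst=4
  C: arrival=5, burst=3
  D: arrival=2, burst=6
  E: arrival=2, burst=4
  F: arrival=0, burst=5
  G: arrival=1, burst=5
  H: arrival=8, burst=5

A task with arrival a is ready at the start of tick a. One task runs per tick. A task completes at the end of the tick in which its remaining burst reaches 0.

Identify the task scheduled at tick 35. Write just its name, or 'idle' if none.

t=0: queue=[A,F] q_used=0 → run A
t=1: queue=[A,F,G] q_used=1 → run A
t=2: queue=[A,F,G,D,E] q_used=2 → run A
t=3: queue=[F,G,D,E,A,B] q_used=0 → run F
t=4: queue=[F,G,D,E,A,B] q_used=1 → run F
t=5: queue=[F,G,D,E,A,B,C] q_used=2 → run F
t=6: queue=[G,D,E,A,B,C,F] q_used=0 → run G
t=7: queue=[G,D,E,A,B,C,F] q_used=1 → run G
t=8: queue=[G,D,E,A,B,C,F,H] q_used=2 → run G
t=9: queue=[D,E,A,B,C,F,H,G] q_used=0 → run D
t=10: queue=[D,E,A,B,C,F,H,G] q_used=1 → run D
t=11: queue=[D,E,A,B,C,F,H,G] q_used=2 → run D
t=12: queue=[E,A,B,C,F,H,G,D] q_used=0 → run E
t=13: queue=[E,A,B,C,F,H,G,D] q_used=1 → run E
t=14: queue=[E,A,B,C,F,H,G,D] q_used=2 → run E
t=15: queue=[A,B,C,F,H,G,D,E] q_used=0 → run A
t=16: queue=[A,B,C,F,H,G,D,E] q_used=1 → run A
t=17: queue=[B,C,F,H,G,D,E] q_used=0 → run B
t=18: queue=[B,C,F,H,G,D,E] q_used=1 → run B
t=19: queue=[B,C,F,H,G,D,E] q_used=2 → run B
t=20: queue=[C,F,H,G,D,E,B] q_used=0 → run C
t=21: queue=[C,F,H,G,D,E,B] q_used=1 → run C
t=22: queue=[C,F,H,G,D,E,B] q_used=2 → run C
t=23: queue=[F,H,G,D,E,B] q_used=0 → run F
t=24: queue=[F,H,G,D,E,B] q_used=1 → run F
t=25: queue=[H,G,D,E,B] q_used=0 → run H
t=26: queue=[H,G,D,E,B] q_used=1 → run H
t=27: queue=[H,G,D,E,B] q_used=2 → run H
t=28: queue=[G,D,E,B,H] q_used=0 → run G
t=29: queue=[G,D,E,B,H] q_used=1 → run G
t=30: queue=[D,E,B,H] q_used=0 → run D
t=31: queue=[D,E,B,H] q_used=1 → run D
t=32: queue=[D,E,B,H] q_used=2 → run D
t=33: queue=[E,B,H] q_used=0 → run E
t=34: queue=[B,H] q_used=0 → run B
t=35: queue=[H] q_used=0 → run H
t=36: queue=[H] q_used=1 → run H
t=37: (idle)
t=38: (idle)
t=39: (idle)
t=40: (idle)
t=41: (idle)
t=42: (idle)
t=43: (idle)
t=44: (idle)

running at tick 35 = H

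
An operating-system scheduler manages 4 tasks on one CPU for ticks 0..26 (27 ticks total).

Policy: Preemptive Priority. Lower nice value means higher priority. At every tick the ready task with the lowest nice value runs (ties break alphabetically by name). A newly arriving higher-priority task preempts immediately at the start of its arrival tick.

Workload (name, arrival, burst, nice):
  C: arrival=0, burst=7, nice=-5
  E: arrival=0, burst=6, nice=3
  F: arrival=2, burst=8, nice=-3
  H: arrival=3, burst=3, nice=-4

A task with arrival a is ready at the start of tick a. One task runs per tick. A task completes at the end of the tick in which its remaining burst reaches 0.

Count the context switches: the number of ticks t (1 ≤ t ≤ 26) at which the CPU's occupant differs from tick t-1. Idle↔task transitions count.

context switches = 4

t=0: ready={C,E} → run C
t=1: ready={C,E} → run C
t=2: ready={C,E,F} → run C
t=3: ready={C,E,F,H} → run C
t=4: ready={C,E,F,H} → run C
t=5: ready={C,E,F,H} → run C
t=6: ready={C,E,F,H} → run C
t=7: ready={E,F,H} → run H
t=8: ready={E,F,H} → run H
t=9: ready={E,F,H} → run H
t=10: ready={E,F} → run F
t=11: ready={E,F} → run F
t=12: ready={E,F} → run F
t=13: ready={E,F} → run F
t=14: ready={E,F} → run F
t=15: ready={E,F} → run F
t=16: ready={E,F} → run F
t=17: ready={E,F} → run F
t=18: ready={E} → run E
t=19: ready={E} → run E
t=20: ready={E} → run E
t=21: ready={E} → run E
t=22: ready={E} → run E
t=23: ready={E} → run E
t=24: (idle)
t=25: (idle)
t=26: (idle)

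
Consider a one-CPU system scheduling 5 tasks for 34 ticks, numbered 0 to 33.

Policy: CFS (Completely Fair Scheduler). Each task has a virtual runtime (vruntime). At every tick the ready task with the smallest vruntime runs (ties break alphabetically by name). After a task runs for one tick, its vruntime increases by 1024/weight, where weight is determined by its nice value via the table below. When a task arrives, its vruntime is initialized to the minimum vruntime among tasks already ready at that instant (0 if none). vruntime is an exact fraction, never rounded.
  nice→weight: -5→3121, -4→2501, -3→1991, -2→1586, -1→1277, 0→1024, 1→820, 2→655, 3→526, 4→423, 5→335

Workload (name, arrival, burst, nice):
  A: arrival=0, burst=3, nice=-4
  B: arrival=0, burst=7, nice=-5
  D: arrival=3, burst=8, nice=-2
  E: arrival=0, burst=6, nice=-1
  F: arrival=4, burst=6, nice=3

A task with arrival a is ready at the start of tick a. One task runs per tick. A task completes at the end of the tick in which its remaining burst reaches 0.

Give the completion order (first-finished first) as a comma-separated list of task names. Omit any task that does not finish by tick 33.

t=0: vr[A=0 B=0 E=0] → run A
t=1: vr[A=1024/2501 B=0 E=0] → run B
t=2: vr[A=1024/2501 B=1024/3121 E=0] → run E
t=3: vr[A=1024/2501 B=1024/3121 D=1024/3121 E=1024/1277] → run B
t=4: vr[A=1024/2501 B=2048/3121 D=1024/3121 E=1024/1277 F=1024/3121] → run D
t=5: vr[A=1024/2501 B=2048/3121 D=2409984/2474953 E=1024/1277 F=1024/3121] → run F
t=6: vr[A=1024/2501 B=2048/3121 D=2409984/2474953 E=1024/1277 F=1867264/820823] → run A
t=7: vr[A=2048/2501 B=2048/3121 D=2409984/2474953 E=1024/1277 F=1867264/820823] → run B
t=8: vr[A=2048/2501 B=3072/3121 D=2409984/2474953 E=1024/1277 F=1867264/820823] → run E
t=9: vr[A=2048/2501 B=3072/3121 D=2409984/2474953 E=2048/1277 F=1867264/820823] → run A
t=10: vr[B=3072/3121 D=2409984/2474953 E=2048/1277 F=1867264/820823] → run D
t=11: vr[B=3072/3121 D=4007936/2474953 E=2048/1277 F=1867264/820823] → run B
t=12: vr[B=4096/3121 D=4007936/2474953 E=2048/1277 F=1867264/820823] → run B
t=13: vr[B=5120/3121 D=4007936/2474953 E=2048/1277 F=1867264/820823] → run E
t=14: vr[B=5120/3121 D=4007936/2474953 E=3072/1277 F=1867264/820823] → run D
t=15: vr[B=5120/3121 D=5605888/2474953 E=3072/1277 F=1867264/820823] → run B
t=16: vr[B=6144/3121 D=5605888/2474953 E=3072/1277 F=1867264/820823] → run B
t=17: vr[D=5605888/2474953 E=3072/1277 F=1867264/820823] → run D
t=18: vr[D=7203840/2474953 E=3072/1277 F=1867264/820823] → run F
t=19: vr[D=7203840/2474953 E=3072/1277 F=3465216/820823] → run E
t=20: vr[D=7203840/2474953 E=4096/1277 F=3465216/820823] → run D
t=21: vr[D=8801792/2474953 E=4096/1277 F=3465216/820823] → run E
t=22: vr[D=8801792/2474953 E=5120/1277 F=3465216/820823] → run D
t=23: vr[D=10399744/2474953 E=5120/1277 F=3465216/820823] → run E
t=24: vr[D=10399744/2474953 F=3465216/820823] → run D
t=25: vr[D=11997696/2474953 F=3465216/820823] → run F
t=26: vr[D=11997696/2474953 F=5063168/820823] → run D
t=27: vr[F=5063168/820823] → run F
t=28: vr[F=6661120/820823] → run F
t=29: vr[F=8259072/820823] → run F
t=30: (idle)
t=31: (idle)
t=32: (idle)
t=33: (idle)

completion order = A, B, E, D, F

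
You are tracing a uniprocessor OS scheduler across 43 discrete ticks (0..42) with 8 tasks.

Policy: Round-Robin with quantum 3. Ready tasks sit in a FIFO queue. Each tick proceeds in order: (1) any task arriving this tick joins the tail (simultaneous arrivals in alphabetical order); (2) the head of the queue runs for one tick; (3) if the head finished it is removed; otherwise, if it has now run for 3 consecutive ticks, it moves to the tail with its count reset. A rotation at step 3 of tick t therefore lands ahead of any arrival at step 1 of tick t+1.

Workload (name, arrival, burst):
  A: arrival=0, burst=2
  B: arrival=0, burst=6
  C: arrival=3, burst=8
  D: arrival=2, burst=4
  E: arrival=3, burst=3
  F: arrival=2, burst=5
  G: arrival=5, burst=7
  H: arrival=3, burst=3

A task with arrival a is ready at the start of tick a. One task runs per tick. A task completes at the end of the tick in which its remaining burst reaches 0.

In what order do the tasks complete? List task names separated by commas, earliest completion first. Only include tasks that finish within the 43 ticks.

completion order = A, E, H, B, D, F, C, G

t=0: queue=[A,B] q_used=0 → run A
t=1: queue=[A,B] q_used=1 → run A
t=2: queue=[B,D,F] q_used=0 → run B
t=3: queue=[B,D,F,C,E,H] q_used=1 → run B
t=4: queue=[B,D,F,C,E,H] q_used=2 → run B
t=5: queue=[D,F,C,E,H,B,G] q_used=0 → run D
t=6: queue=[D,F,C,E,H,B,G] q_used=1 → run D
t=7: queue=[D,F,C,E,H,B,G] q_used=2 → run D
t=8: queue=[F,C,E,H,B,G,D] q_used=0 → run F
t=9: queue=[F,C,E,H,B,G,D] q_used=1 → run F
t=10: queue=[F,C,E,H,B,G,D] q_used=2 → run F
t=11: queue=[C,E,H,B,G,D,F] q_used=0 → run C
t=12: queue=[C,E,H,B,G,D,F] q_used=1 → run C
t=13: queue=[C,E,H,B,G,D,F] q_used=2 → run C
t=14: queue=[E,H,B,G,D,F,C] q_used=0 → run E
t=15: queue=[E,H,B,G,D,F,C] q_used=1 → run E
t=16: queue=[E,H,B,G,D,F,C] q_used=2 → run E
t=17: queue=[H,B,G,D,F,C] q_used=0 → run H
t=18: queue=[H,B,G,D,F,C] q_used=1 → run H
t=19: queue=[H,B,G,D,F,C] q_used=2 → run H
t=20: queue=[B,G,D,F,C] q_used=0 → run B
t=21: queue=[B,G,D,F,C] q_used=1 → run B
t=22: queue=[B,G,D,F,C] q_used=2 → run B
t=23: queue=[G,D,F,C] q_used=0 → run G
t=24: queue=[G,D,F,C] q_used=1 → run G
t=25: queue=[G,D,F,C] q_used=2 → run G
t=26: queue=[D,F,C,G] q_used=0 → run D
t=27: queue=[F,C,G] q_used=0 → run F
t=28: queue=[F,C,G] q_used=1 → run F
t=29: queue=[C,G] q_used=0 → run C
t=30: queue=[C,G] q_used=1 → run C
t=31: queue=[C,G] q_used=2 → run C
t=32: queue=[G,C] q_used=0 → run G
t=33: queue=[G,C] q_used=1 → run G
t=34: queue=[G,C] q_used=2 → run G
t=35: queue=[C,G] q_used=0 → run C
t=36: queue=[C,G] q_used=1 → run C
t=37: queue=[G] q_used=0 → run G
t=38: (idle)
t=39: (idle)
t=40: (idle)
t=41: (idle)
t=42: (idle)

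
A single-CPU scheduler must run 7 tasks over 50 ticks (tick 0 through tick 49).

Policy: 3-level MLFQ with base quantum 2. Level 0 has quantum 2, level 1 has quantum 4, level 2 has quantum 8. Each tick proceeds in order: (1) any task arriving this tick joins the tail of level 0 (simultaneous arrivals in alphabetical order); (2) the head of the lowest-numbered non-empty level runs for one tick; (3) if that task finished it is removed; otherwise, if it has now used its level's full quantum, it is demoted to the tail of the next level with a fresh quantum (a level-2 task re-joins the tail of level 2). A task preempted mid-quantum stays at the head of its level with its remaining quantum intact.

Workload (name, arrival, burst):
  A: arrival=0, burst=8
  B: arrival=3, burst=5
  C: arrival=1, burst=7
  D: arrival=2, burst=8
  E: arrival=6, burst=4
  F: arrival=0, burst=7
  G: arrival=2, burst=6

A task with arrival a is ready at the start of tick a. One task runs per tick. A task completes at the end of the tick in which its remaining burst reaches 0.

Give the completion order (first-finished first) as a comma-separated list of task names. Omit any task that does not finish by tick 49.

completion order = G, B, E, A, F, C, D

t=0: L0/L1/L2 = AF/-/- → run A
t=1: L0/L1/L2 = AFC/-/- → run A
t=2: L0/L1/L2 = FCDG/A/- → run F
t=3: L0/L1/L2 = FCDGB/A/- → run F
t=4: L0/L1/L2 = CDGB/AF/- → run C
t=5: L0/L1/L2 = CDGB/AF/- → run C
t=6: L0/L1/L2 = DGBE/AFC/- → run D
t=7: L0/L1/L2 = DGBE/AFC/- → run D
t=8: L0/L1/L2 = GBE/AFCD/- → run G
t=9: L0/L1/L2 = GBE/AFCD/- → run G
t=10: L0/L1/L2 = BE/AFCDG/- → run B
t=11: L0/L1/L2 = BE/AFCDG/- → run B
t=12: L0/L1/L2 = E/AFCDGB/- → run E
t=13: L0/L1/L2 = E/AFCDGB/- → run E
t=14: L0/L1/L2 = -/AFCDGBE/- → run A
t=15: L0/L1/L2 = -/AFCDGBE/- → run A
t=16: L0/L1/L2 = -/AFCDGBE/- → run A
t=17: L0/L1/L2 = -/AFCDGBE/- → run A
t=18: L0/L1/L2 = -/FCDGBE/A → run F
t=19: L0/L1/L2 = -/FCDGBE/A → run F
t=20: L0/L1/L2 = -/FCDGBE/A → run F
t=21: L0/L1/L2 = -/FCDGBE/A → run F
t=22: L0/L1/L2 = -/CDGBE/AF → run C
t=23: L0/L1/L2 = -/CDGBE/AF → run C
t=24: L0/L1/L2 = -/CDGBE/AF → run C
t=25: L0/L1/L2 = -/CDGBE/AF → run C
t=26: L0/L1/L2 = -/DGBE/AFC → run D
t=27: L0/L1/L2 = -/DGBE/AFC → run D
t=28: L0/L1/L2 = -/DGBE/AFC → run D
t=29: L0/L1/L2 = -/DGBE/AFC → run D
t=30: L0/L1/L2 = -/GBE/AFCD → run G
t=31: L0/L1/L2 = -/GBE/AFCD → run G
t=32: L0/L1/L2 = -/GBE/AFCD → run G
t=33: L0/L1/L2 = -/GBE/AFCD → run G
t=34: L0/L1/L2 = -/BE/AFCD → run B
t=35: L0/L1/L2 = -/BE/AFCD → run B
t=36: L0/L1/L2 = -/BE/AFCD → run B
t=37: L0/L1/L2 = -/E/AFCD → run E
t=38: L0/L1/L2 = -/E/AFCD → run E
t=39: L0/L1/L2 = -/-/AFCD → run A
t=40: L0/L1/L2 = -/-/AFCD → run A
t=41: L0/L1/L2 = -/-/FCD → run F
t=42: L0/L1/L2 = -/-/CD → run C
t=43: L0/L1/L2 = -/-/D → run D
t=44: L0/L1/L2 = -/-/D → run D
t=45: (idle)
t=46: (idle)
t=47: (idle)
t=48: (idle)
t=49: (idle)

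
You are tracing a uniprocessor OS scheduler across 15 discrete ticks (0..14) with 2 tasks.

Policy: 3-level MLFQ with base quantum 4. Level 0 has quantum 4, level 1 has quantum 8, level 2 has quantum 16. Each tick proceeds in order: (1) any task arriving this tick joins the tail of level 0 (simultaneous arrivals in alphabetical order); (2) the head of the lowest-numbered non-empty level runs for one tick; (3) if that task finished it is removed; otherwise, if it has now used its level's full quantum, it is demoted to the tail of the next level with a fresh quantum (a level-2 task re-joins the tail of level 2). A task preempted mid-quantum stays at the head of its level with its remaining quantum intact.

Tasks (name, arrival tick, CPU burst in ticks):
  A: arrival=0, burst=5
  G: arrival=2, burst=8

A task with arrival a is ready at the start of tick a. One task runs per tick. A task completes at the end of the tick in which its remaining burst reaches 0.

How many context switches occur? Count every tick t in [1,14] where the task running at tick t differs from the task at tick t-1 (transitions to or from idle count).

context switches = 4

t=0: L0/L1/L2 = A/-/- → run A
t=1: L0/L1/L2 = A/-/- → run A
t=2: L0/L1/L2 = AG/-/- → run A
t=3: L0/L1/L2 = AG/-/- → run A
t=4: L0/L1/L2 = G/A/- → run G
t=5: L0/L1/L2 = G/A/- → run G
t=6: L0/L1/L2 = G/A/- → run G
t=7: L0/L1/L2 = G/A/- → run G
t=8: L0/L1/L2 = -/AG/- → run A
t=9: L0/L1/L2 = -/G/- → run G
t=10: L0/L1/L2 = -/G/- → run G
t=11: L0/L1/L2 = -/G/- → run G
t=12: L0/L1/L2 = -/G/- → run G
t=13: (idle)
t=14: (idle)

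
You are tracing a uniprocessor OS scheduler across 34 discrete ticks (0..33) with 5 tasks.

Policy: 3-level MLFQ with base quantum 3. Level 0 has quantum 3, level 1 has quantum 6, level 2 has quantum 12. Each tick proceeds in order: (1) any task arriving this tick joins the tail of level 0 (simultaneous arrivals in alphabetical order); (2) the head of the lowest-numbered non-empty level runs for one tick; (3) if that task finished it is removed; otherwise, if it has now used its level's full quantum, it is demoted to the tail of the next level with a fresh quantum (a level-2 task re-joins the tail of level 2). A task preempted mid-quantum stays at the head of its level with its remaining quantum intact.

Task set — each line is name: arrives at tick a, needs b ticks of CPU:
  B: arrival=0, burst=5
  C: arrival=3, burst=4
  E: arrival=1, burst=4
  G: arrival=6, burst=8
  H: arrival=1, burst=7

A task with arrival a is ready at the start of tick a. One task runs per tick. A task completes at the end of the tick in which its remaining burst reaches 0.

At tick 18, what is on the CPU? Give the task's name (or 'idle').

t=0: L0/L1/L2 = B/-/- → run B
t=1: L0/L1/L2 = BEH/-/- → run B
t=2: L0/L1/L2 = BEH/-/- → run B
t=3: L0/L1/L2 = EHC/B/- → run E
t=4: L0/L1/L2 = EHC/B/- → run E
t=5: L0/L1/L2 = EHC/B/- → run E
t=6: L0/L1/L2 = HCG/BE/- → run H
t=7: L0/L1/L2 = HCG/BE/- → run H
t=8: L0/L1/L2 = HCG/BE/- → run H
t=9: L0/L1/L2 = CG/BEH/- → run C
t=10: L0/L1/L2 = CG/BEH/- → run C
t=11: L0/L1/L2 = CG/BEH/- → run C
t=12: L0/L1/L2 = G/BEHC/- → run G
t=13: L0/L1/L2 = G/BEHC/- → run G
t=14: L0/L1/L2 = G/BEHC/- → run G
t=15: L0/L1/L2 = -/BEHCG/- → run B
t=16: L0/L1/L2 = -/BEHCG/- → run B
t=17: L0/L1/L2 = -/EHCG/- → run E
t=18: L0/L1/L2 = -/HCG/- → run H
t=19: L0/L1/L2 = -/HCG/- → run H
t=20: L0/L1/L2 = -/HCG/- → run H
t=21: L0/L1/L2 = -/HCG/- → run H
t=22: L0/L1/L2 = -/CG/- → run C
t=23: L0/L1/L2 = -/G/- → run G
t=24: L0/L1/L2 = -/G/- → run G
t=25: L0/L1/L2 = -/G/- → run G
t=26: L0/L1/L2 = -/G/- → run G
t=27: L0/L1/L2 = -/G/- → run G
t=28: (idle)
t=29: (idle)
t=30: (idle)
t=31: (idle)
t=32: (idle)
t=33: (idle)

running at tick 18 = H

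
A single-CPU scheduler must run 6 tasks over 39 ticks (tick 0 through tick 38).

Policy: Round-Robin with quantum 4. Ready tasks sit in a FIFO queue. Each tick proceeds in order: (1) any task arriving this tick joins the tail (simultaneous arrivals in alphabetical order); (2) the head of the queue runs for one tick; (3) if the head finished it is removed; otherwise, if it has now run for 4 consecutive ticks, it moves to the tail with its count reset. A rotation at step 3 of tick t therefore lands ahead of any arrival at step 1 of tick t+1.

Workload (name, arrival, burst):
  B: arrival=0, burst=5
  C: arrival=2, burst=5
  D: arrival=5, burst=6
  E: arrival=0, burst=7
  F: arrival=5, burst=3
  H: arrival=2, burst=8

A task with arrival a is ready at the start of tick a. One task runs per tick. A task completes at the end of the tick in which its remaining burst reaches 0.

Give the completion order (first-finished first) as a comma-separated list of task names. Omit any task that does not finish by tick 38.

t=0: queue=[B,E] q_used=0 → run B
t=1: queue=[B,E] q_used=1 → run B
t=2: queue=[B,E,C,H] q_used=2 → run B
t=3: queue=[B,E,C,H] q_used=3 → run B
t=4: queue=[E,C,H,B] q_used=0 → run E
t=5: queue=[E,C,H,B,D,F] q_used=1 → run E
t=6: queue=[E,C,H,B,D,F] q_used=2 → run E
t=7: queue=[E,C,H,B,D,F] q_used=3 → run E
t=8: queue=[C,H,B,D,F,E] q_used=0 → run C
t=9: queue=[C,H,B,D,F,E] q_used=1 → run C
t=10: queue=[C,H,B,D,F,E] q_used=2 → run C
t=11: queue=[C,H,B,D,F,E] q_used=3 → run C
t=12: queue=[H,B,D,F,E,C] q_used=0 → run H
t=13: queue=[H,B,D,F,E,C] q_used=1 → run H
t=14: queue=[H,B,D,F,E,C] q_used=2 → run H
t=15: queue=[H,B,D,F,E,C] q_used=3 → run H
t=16: queue=[B,D,F,E,C,H] q_used=0 → run B
t=17: queue=[D,F,E,C,H] q_used=0 → run D
t=18: queue=[D,F,E,C,H] q_used=1 → run D
t=19: queue=[D,F,E,C,H] q_used=2 → run D
t=20: queue=[D,F,E,C,H] q_used=3 → run D
t=21: queue=[F,E,C,H,D] q_used=0 → run F
t=22: queue=[F,E,C,H,D] q_used=1 → run F
t=23: queue=[F,E,C,H,D] q_used=2 → run F
t=24: queue=[E,C,H,D] q_used=0 → run E
t=25: queue=[E,C,H,D] q_used=1 → run E
t=26: queue=[E,C,H,D] q_used=2 → run E
t=27: queue=[C,H,D] q_used=0 → run C
t=28: queue=[H,D] q_used=0 → run H
t=29: queue=[H,D] q_used=1 → run H
t=30: queue=[H,D] q_used=2 → run H
t=31: queue=[H,D] q_used=3 → run H
t=32: queue=[D] q_used=0 → run D
t=33: queue=[D] q_used=1 → run D
t=34: (idle)
t=35: (idle)
t=36: (idle)
t=37: (idle)
t=38: (idle)

completion order = B, F, E, C, H, D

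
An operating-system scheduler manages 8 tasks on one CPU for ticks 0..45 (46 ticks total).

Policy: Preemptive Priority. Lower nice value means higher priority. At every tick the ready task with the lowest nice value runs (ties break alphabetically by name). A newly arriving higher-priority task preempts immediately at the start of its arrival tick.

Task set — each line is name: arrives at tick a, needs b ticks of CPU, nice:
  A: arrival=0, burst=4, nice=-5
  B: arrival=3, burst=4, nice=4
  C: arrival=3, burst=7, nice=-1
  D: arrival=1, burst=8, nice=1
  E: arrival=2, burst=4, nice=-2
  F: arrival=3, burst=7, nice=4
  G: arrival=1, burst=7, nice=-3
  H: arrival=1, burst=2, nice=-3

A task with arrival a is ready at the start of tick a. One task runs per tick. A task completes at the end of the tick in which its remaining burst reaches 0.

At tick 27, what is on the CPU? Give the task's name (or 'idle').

running at tick 27 = D

t=0: ready={A} → run A
t=1: ready={A,D,G,H} → run A
t=2: ready={A,D,E,G,H} → run A
t=3: ready={A,B,C,D,E,F,G,H} → run A
t=4: ready={B,C,D,E,F,G,H} → run G
t=5: ready={B,C,D,E,F,G,H} → run G
t=6: ready={B,C,D,E,F,G,H} → run G
t=7: ready={B,C,D,E,F,G,H} → run G
t=8: ready={B,C,D,E,F,G,H} → run G
t=9: ready={B,C,D,E,F,G,H} → run G
t=10: ready={B,C,D,E,F,G,H} → run G
t=11: ready={B,C,D,E,F,H} → run H
t=12: ready={B,C,D,E,F,H} → run H
t=13: ready={B,C,D,E,F} → run E
t=14: ready={B,C,D,E,F} → run E
t=15: ready={B,C,D,E,F} → run E
t=16: ready={B,C,D,E,F} → run E
t=17: ready={B,C,D,F} → run C
t=18: ready={B,C,D,F} → run C
t=19: ready={B,C,D,F} → run C
t=20: ready={B,C,D,F} → run C
t=21: ready={B,C,D,F} → run C
t=22: ready={B,C,D,F} → run C
t=23: ready={B,C,D,F} → run C
t=24: ready={B,D,F} → run D
t=25: ready={B,D,F} → run D
t=26: ready={B,D,F} → run D
t=27: ready={B,D,F} → run D
t=28: ready={B,D,F} → run D
t=29: ready={B,D,F} → run D
t=30: ready={B,D,F} → run D
t=31: ready={B,D,F} → run D
t=32: ready={B,F} → run B
t=33: ready={B,F} → run B
t=34: ready={B,F} → run B
t=35: ready={B,F} → run B
t=36: ready={F} → run F
t=37: ready={F} → run F
t=38: ready={F} → run F
t=39: ready={F} → run F
t=40: ready={F} → run F
t=41: ready={F} → run F
t=42: ready={F} → run F
t=43: (idle)
t=44: (idle)
t=45: (idle)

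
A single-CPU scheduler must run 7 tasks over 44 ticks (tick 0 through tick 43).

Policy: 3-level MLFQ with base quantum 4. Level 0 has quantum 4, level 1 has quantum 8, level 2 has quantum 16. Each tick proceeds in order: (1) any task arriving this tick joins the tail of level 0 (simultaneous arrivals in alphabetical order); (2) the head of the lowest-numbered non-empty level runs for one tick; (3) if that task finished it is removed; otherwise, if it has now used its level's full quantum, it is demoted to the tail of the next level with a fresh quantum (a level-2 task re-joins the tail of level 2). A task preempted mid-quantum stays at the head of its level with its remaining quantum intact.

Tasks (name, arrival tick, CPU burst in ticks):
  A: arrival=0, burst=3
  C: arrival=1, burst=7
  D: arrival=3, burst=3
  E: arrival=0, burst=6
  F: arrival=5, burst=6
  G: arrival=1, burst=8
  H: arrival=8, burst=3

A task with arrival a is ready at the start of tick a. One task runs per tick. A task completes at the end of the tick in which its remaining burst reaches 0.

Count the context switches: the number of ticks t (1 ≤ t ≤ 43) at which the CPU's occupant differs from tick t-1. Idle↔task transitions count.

t=0: L0/L1/L2 = AE/-/- → run A
t=1: L0/L1/L2 = AECG/-/- → run A
t=2: L0/L1/L2 = AECG/-/- → run A
t=3: L0/L1/L2 = ECGD/-/- → run E
t=4: L0/L1/L2 = ECGD/-/- → run E
t=5: L0/L1/L2 = ECGDF/-/- → run E
t=6: L0/L1/L2 = ECGDF/-/- → run E
t=7: L0/L1/L2 = CGDF/E/- → run C
t=8: L0/L1/L2 = CGDFH/E/- → run C
t=9: L0/L1/L2 = CGDFH/E/- → run C
t=10: L0/L1/L2 = CGDFH/E/- → run C
t=11: L0/L1/L2 = GDFH/EC/- → run G
t=12: L0/L1/L2 = GDFH/EC/- → run G
t=13: L0/L1/L2 = GDFH/EC/- → run G
t=14: L0/L1/L2 = GDFH/EC/- → run G
t=15: L0/L1/L2 = DFH/ECG/- → run D
t=16: L0/L1/L2 = DFH/ECG/- → run D
t=17: L0/L1/L2 = DFH/ECG/- → run D
t=18: L0/L1/L2 = FH/ECG/- → run F
t=19: L0/L1/L2 = FH/ECG/- → run F
t=20: L0/L1/L2 = FH/ECG/- → run F
t=21: L0/L1/L2 = FH/ECG/- → run F
t=22: L0/L1/L2 = H/ECGF/- → run H
t=23: L0/L1/L2 = H/ECGF/- → run H
t=24: L0/L1/L2 = H/ECGF/- → run H
t=25: L0/L1/L2 = -/ECGF/- → run E
t=26: L0/L1/L2 = -/ECGF/- → run E
t=27: L0/L1/L2 = -/CGF/- → run C
t=28: L0/L1/L2 = -/CGF/- → run C
t=29: L0/L1/L2 = -/CGF/- → run C
t=30: L0/L1/L2 = -/GF/- → run G
t=31: L0/L1/L2 = -/GF/- → run G
t=32: L0/L1/L2 = -/GF/- → run G
t=33: L0/L1/L2 = -/GF/- → run G
t=34: L0/L1/L2 = -/F/- → run F
t=35: L0/L1/L2 = -/F/- → run F
t=36: (idle)
t=37: (idle)
t=38: (idle)
t=39: (idle)
t=40: (idle)
t=41: (idle)
t=42: (idle)
t=43: (idle)

context switches = 11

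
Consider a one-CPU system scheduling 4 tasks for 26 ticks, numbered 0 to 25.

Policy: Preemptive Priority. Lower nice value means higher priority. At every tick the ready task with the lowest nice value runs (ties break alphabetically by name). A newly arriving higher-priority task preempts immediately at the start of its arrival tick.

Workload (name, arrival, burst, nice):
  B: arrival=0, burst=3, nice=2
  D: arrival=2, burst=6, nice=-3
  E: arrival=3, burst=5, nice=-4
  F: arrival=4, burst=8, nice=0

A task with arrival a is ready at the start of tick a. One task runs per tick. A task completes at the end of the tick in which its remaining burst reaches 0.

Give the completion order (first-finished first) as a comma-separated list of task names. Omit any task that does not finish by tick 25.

t=0: ready={B} → run B
t=1: ready={B} → run B
t=2: ready={B,D} → run D
t=3: ready={B,D,E} → run E
t=4: ready={B,D,E,F} → run E
t=5: ready={B,D,E,F} → run E
t=6: ready={B,D,E,F} → run E
t=7: ready={B,D,E,F} → run E
t=8: ready={B,D,F} → run D
t=9: ready={B,D,F} → run D
t=10: ready={B,D,F} → run D
t=11: ready={B,D,F} → run D
t=12: ready={B,D,F} → run D
t=13: ready={B,F} → run F
t=14: ready={B,F} → run F
t=15: ready={B,F} → run F
t=16: ready={B,F} → run F
t=17: ready={B,F} → run F
t=18: ready={B,F} → run F
t=19: ready={B,F} → run F
t=20: ready={B,F} → run F
t=21: ready={B} → run B
t=22: (idle)
t=23: (idle)
t=24: (idle)
t=25: (idle)

completion order = E, D, F, B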